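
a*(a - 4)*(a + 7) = a^3 + 3*a^2 - 28*a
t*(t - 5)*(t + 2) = t^3 - 3*t^2 - 10*t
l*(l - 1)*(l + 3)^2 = l^4 + 5*l^3 + 3*l^2 - 9*l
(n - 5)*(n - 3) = n^2 - 8*n + 15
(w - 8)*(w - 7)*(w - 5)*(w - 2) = w^4 - 22*w^3 + 171*w^2 - 542*w + 560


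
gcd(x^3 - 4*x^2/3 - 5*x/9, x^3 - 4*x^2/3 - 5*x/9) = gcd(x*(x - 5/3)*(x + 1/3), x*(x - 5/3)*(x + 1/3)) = x^3 - 4*x^2/3 - 5*x/9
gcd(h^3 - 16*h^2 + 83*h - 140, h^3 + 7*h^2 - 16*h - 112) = h - 4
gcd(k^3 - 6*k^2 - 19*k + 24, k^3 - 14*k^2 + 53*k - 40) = k^2 - 9*k + 8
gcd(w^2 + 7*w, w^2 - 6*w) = w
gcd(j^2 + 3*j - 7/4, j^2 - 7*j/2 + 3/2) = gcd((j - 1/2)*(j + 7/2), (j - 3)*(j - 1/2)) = j - 1/2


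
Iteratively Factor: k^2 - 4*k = (k)*(k - 4)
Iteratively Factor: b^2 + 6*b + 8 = (b + 2)*(b + 4)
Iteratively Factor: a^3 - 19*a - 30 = (a + 3)*(a^2 - 3*a - 10) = (a + 2)*(a + 3)*(a - 5)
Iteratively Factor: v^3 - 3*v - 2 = (v + 1)*(v^2 - v - 2) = (v + 1)^2*(v - 2)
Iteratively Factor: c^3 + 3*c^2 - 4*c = (c + 4)*(c^2 - c) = c*(c + 4)*(c - 1)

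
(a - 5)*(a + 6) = a^2 + a - 30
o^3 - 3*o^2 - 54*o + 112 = (o - 8)*(o - 2)*(o + 7)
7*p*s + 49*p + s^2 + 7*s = (7*p + s)*(s + 7)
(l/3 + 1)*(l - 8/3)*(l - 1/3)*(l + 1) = l^4/3 + l^3/3 - 73*l^2/27 - 49*l/27 + 8/9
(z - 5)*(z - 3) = z^2 - 8*z + 15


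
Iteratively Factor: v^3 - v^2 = (v)*(v^2 - v) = v^2*(v - 1)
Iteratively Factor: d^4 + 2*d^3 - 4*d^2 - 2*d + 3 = (d + 3)*(d^3 - d^2 - d + 1) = (d + 1)*(d + 3)*(d^2 - 2*d + 1) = (d - 1)*(d + 1)*(d + 3)*(d - 1)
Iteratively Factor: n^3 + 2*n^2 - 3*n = (n - 1)*(n^2 + 3*n) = n*(n - 1)*(n + 3)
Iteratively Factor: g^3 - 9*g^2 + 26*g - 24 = (g - 2)*(g^2 - 7*g + 12) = (g - 4)*(g - 2)*(g - 3)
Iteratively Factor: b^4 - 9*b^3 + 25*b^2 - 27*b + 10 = (b - 5)*(b^3 - 4*b^2 + 5*b - 2) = (b - 5)*(b - 2)*(b^2 - 2*b + 1) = (b - 5)*(b - 2)*(b - 1)*(b - 1)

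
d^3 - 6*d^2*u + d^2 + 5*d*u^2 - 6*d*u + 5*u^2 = (d + 1)*(d - 5*u)*(d - u)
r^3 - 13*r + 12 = (r - 3)*(r - 1)*(r + 4)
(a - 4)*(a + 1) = a^2 - 3*a - 4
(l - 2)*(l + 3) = l^2 + l - 6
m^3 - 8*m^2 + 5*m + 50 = (m - 5)^2*(m + 2)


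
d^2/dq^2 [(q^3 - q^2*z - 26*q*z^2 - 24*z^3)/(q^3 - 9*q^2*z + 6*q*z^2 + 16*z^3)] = 16*z*(q^3 - 15*q^2*z + 102*q*z^2 - 260*z^3)/(q^6 - 30*q^5*z + 348*q^4*z^2 - 1960*q^3*z^3 + 5568*q^2*z^4 - 7680*q*z^5 + 4096*z^6)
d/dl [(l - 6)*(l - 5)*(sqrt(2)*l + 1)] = 3*sqrt(2)*l^2 - 22*sqrt(2)*l + 2*l - 11 + 30*sqrt(2)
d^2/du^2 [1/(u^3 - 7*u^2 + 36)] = 2*(u^2*(3*u - 14)^2 + (7 - 3*u)*(u^3 - 7*u^2 + 36))/(u^3 - 7*u^2 + 36)^3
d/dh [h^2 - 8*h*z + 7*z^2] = 2*h - 8*z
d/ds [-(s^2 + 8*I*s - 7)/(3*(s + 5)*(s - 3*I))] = (s^2*(-5 + 11*I) + s*(-14 + 30*I) - 155 + 21*I)/(3*s^4 + s^3*(30 - 18*I) + s^2*(48 - 180*I) + s*(-270 - 450*I) - 675)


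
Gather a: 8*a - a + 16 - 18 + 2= 7*a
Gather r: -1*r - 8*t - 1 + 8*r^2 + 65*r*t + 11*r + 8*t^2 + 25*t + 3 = 8*r^2 + r*(65*t + 10) + 8*t^2 + 17*t + 2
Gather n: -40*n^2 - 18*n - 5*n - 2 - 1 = -40*n^2 - 23*n - 3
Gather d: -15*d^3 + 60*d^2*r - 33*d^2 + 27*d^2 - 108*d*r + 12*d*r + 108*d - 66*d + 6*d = -15*d^3 + d^2*(60*r - 6) + d*(48 - 96*r)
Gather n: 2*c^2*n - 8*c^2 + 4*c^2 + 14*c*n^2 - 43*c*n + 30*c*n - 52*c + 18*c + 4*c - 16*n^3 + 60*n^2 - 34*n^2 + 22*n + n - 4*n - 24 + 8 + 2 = -4*c^2 - 30*c - 16*n^3 + n^2*(14*c + 26) + n*(2*c^2 - 13*c + 19) - 14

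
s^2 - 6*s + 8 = (s - 4)*(s - 2)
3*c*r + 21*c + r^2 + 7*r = (3*c + r)*(r + 7)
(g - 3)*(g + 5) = g^2 + 2*g - 15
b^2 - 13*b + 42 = (b - 7)*(b - 6)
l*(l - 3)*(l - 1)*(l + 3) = l^4 - l^3 - 9*l^2 + 9*l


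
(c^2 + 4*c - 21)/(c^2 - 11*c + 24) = (c + 7)/(c - 8)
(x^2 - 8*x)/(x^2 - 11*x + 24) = x/(x - 3)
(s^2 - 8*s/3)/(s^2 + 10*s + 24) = s*(3*s - 8)/(3*(s^2 + 10*s + 24))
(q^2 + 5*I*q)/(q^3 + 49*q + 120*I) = q/(q^2 - 5*I*q + 24)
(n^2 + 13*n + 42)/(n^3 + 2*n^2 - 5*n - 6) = (n^2 + 13*n + 42)/(n^3 + 2*n^2 - 5*n - 6)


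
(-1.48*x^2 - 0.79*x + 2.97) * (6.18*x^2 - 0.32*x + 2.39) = -9.1464*x^4 - 4.4086*x^3 + 15.0702*x^2 - 2.8385*x + 7.0983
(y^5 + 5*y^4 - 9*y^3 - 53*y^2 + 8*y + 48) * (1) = y^5 + 5*y^4 - 9*y^3 - 53*y^2 + 8*y + 48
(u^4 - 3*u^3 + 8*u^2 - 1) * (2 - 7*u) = -7*u^5 + 23*u^4 - 62*u^3 + 16*u^2 + 7*u - 2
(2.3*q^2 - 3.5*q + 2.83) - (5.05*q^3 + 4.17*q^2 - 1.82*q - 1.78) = -5.05*q^3 - 1.87*q^2 - 1.68*q + 4.61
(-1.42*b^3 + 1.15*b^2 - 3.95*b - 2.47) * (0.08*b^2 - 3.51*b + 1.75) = -0.1136*b^5 + 5.0762*b^4 - 6.8375*b^3 + 15.6794*b^2 + 1.7572*b - 4.3225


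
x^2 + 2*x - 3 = (x - 1)*(x + 3)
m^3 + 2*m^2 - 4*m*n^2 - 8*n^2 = (m + 2)*(m - 2*n)*(m + 2*n)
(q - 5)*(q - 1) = q^2 - 6*q + 5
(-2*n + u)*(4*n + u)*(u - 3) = -8*n^2*u + 24*n^2 + 2*n*u^2 - 6*n*u + u^3 - 3*u^2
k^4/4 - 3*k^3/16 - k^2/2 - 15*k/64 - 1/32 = (k/2 + 1/4)^2*(k - 2)*(k + 1/4)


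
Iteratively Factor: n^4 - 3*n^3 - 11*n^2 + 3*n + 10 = (n - 1)*(n^3 - 2*n^2 - 13*n - 10) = (n - 1)*(n + 2)*(n^2 - 4*n - 5) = (n - 5)*(n - 1)*(n + 2)*(n + 1)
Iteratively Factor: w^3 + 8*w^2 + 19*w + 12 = (w + 4)*(w^2 + 4*w + 3) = (w + 1)*(w + 4)*(w + 3)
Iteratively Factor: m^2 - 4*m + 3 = (m - 1)*(m - 3)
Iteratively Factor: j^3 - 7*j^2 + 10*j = (j - 2)*(j^2 - 5*j) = j*(j - 2)*(j - 5)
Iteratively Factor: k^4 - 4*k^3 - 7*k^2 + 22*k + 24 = (k - 3)*(k^3 - k^2 - 10*k - 8) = (k - 3)*(k + 2)*(k^2 - 3*k - 4) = (k - 4)*(k - 3)*(k + 2)*(k + 1)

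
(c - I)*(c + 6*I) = c^2 + 5*I*c + 6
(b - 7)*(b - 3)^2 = b^3 - 13*b^2 + 51*b - 63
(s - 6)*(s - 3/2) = s^2 - 15*s/2 + 9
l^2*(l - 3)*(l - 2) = l^4 - 5*l^3 + 6*l^2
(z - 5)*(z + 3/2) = z^2 - 7*z/2 - 15/2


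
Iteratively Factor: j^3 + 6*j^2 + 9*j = (j + 3)*(j^2 + 3*j) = j*(j + 3)*(j + 3)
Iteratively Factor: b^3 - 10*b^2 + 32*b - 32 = (b - 4)*(b^2 - 6*b + 8) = (b - 4)*(b - 2)*(b - 4)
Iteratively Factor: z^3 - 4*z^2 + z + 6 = (z + 1)*(z^2 - 5*z + 6) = (z - 2)*(z + 1)*(z - 3)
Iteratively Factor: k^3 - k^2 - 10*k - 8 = (k + 1)*(k^2 - 2*k - 8) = (k - 4)*(k + 1)*(k + 2)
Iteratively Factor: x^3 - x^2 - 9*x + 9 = (x - 3)*(x^2 + 2*x - 3) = (x - 3)*(x - 1)*(x + 3)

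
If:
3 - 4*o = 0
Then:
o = 3/4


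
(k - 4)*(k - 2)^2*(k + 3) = k^4 - 5*k^3 - 4*k^2 + 44*k - 48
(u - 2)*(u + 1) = u^2 - u - 2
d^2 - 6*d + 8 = (d - 4)*(d - 2)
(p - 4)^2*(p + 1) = p^3 - 7*p^2 + 8*p + 16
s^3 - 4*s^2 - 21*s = s*(s - 7)*(s + 3)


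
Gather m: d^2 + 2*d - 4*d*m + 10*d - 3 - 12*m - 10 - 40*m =d^2 + 12*d + m*(-4*d - 52) - 13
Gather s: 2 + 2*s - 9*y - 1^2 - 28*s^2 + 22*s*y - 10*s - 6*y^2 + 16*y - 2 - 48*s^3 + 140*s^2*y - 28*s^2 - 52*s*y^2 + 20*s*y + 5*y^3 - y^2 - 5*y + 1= -48*s^3 + s^2*(140*y - 56) + s*(-52*y^2 + 42*y - 8) + 5*y^3 - 7*y^2 + 2*y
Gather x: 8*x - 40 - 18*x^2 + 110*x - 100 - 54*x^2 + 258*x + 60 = -72*x^2 + 376*x - 80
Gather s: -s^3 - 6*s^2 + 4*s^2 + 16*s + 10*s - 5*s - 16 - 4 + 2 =-s^3 - 2*s^2 + 21*s - 18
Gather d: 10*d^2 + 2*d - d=10*d^2 + d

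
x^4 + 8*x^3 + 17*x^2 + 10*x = x*(x + 1)*(x + 2)*(x + 5)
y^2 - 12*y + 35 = (y - 7)*(y - 5)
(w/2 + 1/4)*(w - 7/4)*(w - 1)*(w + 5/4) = w^4/2 - w^3/2 - 39*w^2/32 + 43*w/64 + 35/64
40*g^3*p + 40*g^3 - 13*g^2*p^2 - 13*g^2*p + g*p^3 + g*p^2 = (-8*g + p)*(-5*g + p)*(g*p + g)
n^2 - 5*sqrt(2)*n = n*(n - 5*sqrt(2))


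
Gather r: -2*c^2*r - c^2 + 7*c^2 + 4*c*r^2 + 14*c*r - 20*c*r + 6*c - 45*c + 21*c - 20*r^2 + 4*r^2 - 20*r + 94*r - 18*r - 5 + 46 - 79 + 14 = 6*c^2 - 18*c + r^2*(4*c - 16) + r*(-2*c^2 - 6*c + 56) - 24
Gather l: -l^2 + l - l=-l^2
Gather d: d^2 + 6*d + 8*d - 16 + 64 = d^2 + 14*d + 48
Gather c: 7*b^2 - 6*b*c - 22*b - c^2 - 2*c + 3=7*b^2 - 22*b - c^2 + c*(-6*b - 2) + 3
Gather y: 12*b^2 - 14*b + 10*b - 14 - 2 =12*b^2 - 4*b - 16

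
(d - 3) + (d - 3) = 2*d - 6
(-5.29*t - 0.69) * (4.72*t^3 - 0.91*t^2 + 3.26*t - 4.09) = -24.9688*t^4 + 1.5571*t^3 - 16.6175*t^2 + 19.3867*t + 2.8221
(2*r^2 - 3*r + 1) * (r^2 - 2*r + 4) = 2*r^4 - 7*r^3 + 15*r^2 - 14*r + 4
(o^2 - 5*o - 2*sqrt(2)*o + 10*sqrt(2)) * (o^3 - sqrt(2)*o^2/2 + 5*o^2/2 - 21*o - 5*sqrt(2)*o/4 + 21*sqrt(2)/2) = o^5 - 5*sqrt(2)*o^4/2 - 5*o^4/2 - 63*o^3/2 + 25*sqrt(2)*o^3/4 + 100*o^2 + 335*sqrt(2)*o^2/4 - 525*sqrt(2)*o/2 - 67*o + 210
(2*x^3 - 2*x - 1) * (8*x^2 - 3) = 16*x^5 - 22*x^3 - 8*x^2 + 6*x + 3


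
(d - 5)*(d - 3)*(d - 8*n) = d^3 - 8*d^2*n - 8*d^2 + 64*d*n + 15*d - 120*n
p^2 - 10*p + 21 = (p - 7)*(p - 3)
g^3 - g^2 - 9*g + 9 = (g - 3)*(g - 1)*(g + 3)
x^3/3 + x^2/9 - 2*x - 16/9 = (x/3 + 1/3)*(x - 8/3)*(x + 2)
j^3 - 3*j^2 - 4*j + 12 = (j - 3)*(j - 2)*(j + 2)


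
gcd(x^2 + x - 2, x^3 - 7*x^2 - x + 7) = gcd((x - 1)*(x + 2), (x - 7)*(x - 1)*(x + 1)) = x - 1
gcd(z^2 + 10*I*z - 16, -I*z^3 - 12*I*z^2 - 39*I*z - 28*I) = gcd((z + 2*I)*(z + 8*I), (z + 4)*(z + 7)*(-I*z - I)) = 1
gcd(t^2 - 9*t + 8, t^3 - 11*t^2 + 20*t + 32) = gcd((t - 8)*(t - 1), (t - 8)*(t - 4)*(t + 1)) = t - 8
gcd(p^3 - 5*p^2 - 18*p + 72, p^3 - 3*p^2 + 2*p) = 1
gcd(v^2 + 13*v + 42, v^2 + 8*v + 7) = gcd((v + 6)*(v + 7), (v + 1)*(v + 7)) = v + 7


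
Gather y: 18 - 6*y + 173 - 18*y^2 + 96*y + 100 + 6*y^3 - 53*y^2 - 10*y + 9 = 6*y^3 - 71*y^2 + 80*y + 300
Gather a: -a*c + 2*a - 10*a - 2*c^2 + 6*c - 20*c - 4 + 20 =a*(-c - 8) - 2*c^2 - 14*c + 16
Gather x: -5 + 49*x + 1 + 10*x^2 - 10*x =10*x^2 + 39*x - 4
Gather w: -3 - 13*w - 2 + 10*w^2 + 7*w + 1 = 10*w^2 - 6*w - 4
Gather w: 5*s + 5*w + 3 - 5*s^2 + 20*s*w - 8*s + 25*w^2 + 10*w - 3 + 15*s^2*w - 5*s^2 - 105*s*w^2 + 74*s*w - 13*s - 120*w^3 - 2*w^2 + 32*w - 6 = -10*s^2 - 16*s - 120*w^3 + w^2*(23 - 105*s) + w*(15*s^2 + 94*s + 47) - 6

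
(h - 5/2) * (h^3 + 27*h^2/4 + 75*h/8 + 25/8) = h^4 + 17*h^3/4 - 15*h^2/2 - 325*h/16 - 125/16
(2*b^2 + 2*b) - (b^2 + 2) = b^2 + 2*b - 2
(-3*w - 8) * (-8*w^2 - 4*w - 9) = 24*w^3 + 76*w^2 + 59*w + 72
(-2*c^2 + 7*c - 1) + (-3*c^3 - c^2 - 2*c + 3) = -3*c^3 - 3*c^2 + 5*c + 2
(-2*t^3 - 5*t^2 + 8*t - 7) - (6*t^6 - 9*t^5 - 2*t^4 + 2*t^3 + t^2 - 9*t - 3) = -6*t^6 + 9*t^5 + 2*t^4 - 4*t^3 - 6*t^2 + 17*t - 4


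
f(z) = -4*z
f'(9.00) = -4.00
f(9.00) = -36.00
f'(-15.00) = -4.00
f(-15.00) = 60.00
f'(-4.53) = -4.00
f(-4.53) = 18.12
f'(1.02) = -4.00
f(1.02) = -4.08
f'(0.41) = -4.00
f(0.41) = -1.64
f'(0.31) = -4.00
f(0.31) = -1.24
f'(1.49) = -4.00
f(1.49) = -5.96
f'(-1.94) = -4.00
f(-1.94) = 7.76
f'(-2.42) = -4.00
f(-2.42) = 9.68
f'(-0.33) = -4.00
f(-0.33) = 1.32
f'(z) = -4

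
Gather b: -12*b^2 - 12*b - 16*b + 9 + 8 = -12*b^2 - 28*b + 17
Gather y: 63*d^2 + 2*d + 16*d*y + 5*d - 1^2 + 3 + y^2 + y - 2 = 63*d^2 + 7*d + y^2 + y*(16*d + 1)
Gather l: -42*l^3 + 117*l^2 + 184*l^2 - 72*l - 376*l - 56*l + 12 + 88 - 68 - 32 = -42*l^3 + 301*l^2 - 504*l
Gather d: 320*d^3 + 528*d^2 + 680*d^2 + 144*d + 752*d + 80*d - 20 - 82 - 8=320*d^3 + 1208*d^2 + 976*d - 110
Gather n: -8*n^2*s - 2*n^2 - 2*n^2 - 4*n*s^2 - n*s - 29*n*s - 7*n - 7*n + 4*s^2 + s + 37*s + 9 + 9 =n^2*(-8*s - 4) + n*(-4*s^2 - 30*s - 14) + 4*s^2 + 38*s + 18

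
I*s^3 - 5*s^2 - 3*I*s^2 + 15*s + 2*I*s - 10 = (s - 2)*(s + 5*I)*(I*s - I)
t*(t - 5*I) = t^2 - 5*I*t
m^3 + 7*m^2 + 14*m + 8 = (m + 1)*(m + 2)*(m + 4)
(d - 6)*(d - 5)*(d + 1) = d^3 - 10*d^2 + 19*d + 30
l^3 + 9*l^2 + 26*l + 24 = (l + 2)*(l + 3)*(l + 4)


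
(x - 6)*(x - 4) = x^2 - 10*x + 24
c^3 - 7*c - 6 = (c - 3)*(c + 1)*(c + 2)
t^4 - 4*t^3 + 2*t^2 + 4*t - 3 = (t - 3)*(t - 1)^2*(t + 1)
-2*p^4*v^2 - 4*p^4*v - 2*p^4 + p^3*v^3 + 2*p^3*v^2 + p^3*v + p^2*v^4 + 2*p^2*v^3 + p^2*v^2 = (-p + v)*(2*p + v)*(p*v + p)^2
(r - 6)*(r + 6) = r^2 - 36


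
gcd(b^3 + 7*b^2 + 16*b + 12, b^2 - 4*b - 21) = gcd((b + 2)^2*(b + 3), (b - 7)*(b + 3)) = b + 3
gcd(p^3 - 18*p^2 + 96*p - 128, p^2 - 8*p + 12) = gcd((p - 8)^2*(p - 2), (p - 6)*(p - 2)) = p - 2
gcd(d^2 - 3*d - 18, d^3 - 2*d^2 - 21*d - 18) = d^2 - 3*d - 18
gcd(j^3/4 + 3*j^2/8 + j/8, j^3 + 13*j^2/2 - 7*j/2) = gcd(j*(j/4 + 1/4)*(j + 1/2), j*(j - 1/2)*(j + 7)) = j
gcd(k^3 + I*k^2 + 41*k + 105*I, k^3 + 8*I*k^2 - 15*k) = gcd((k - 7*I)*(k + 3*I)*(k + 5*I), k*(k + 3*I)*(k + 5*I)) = k^2 + 8*I*k - 15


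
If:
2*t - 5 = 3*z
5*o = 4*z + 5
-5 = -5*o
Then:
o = 1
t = 5/2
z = 0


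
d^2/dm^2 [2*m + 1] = 0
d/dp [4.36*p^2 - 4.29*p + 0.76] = 8.72*p - 4.29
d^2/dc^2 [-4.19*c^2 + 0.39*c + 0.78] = -8.38000000000000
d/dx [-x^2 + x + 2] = 1 - 2*x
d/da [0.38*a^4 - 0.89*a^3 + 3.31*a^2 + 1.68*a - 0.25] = 1.52*a^3 - 2.67*a^2 + 6.62*a + 1.68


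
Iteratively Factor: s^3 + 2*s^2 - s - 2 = (s + 1)*(s^2 + s - 2) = (s + 1)*(s + 2)*(s - 1)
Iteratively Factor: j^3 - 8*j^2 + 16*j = (j - 4)*(j^2 - 4*j) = j*(j - 4)*(j - 4)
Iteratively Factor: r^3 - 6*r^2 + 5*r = (r)*(r^2 - 6*r + 5) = r*(r - 5)*(r - 1)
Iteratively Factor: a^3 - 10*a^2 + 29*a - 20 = (a - 1)*(a^2 - 9*a + 20) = (a - 4)*(a - 1)*(a - 5)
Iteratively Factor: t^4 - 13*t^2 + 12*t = (t - 1)*(t^3 + t^2 - 12*t) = (t - 1)*(t + 4)*(t^2 - 3*t) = t*(t - 1)*(t + 4)*(t - 3)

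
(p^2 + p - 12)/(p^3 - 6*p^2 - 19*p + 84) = 1/(p - 7)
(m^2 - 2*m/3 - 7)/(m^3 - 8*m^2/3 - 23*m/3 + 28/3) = (m - 3)/(m^2 - 5*m + 4)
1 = 1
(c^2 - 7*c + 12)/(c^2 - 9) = (c - 4)/(c + 3)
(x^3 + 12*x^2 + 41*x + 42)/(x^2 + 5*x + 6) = x + 7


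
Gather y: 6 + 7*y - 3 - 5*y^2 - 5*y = -5*y^2 + 2*y + 3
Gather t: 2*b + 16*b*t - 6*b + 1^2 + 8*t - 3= -4*b + t*(16*b + 8) - 2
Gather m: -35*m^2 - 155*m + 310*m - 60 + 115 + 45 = -35*m^2 + 155*m + 100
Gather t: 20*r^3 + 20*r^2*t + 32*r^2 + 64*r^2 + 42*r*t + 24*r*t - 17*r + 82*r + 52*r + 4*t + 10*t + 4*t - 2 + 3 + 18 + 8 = 20*r^3 + 96*r^2 + 117*r + t*(20*r^2 + 66*r + 18) + 27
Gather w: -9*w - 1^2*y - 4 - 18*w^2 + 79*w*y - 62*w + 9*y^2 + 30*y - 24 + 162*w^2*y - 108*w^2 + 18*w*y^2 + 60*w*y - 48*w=w^2*(162*y - 126) + w*(18*y^2 + 139*y - 119) + 9*y^2 + 29*y - 28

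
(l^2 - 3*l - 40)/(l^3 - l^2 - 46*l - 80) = 1/(l + 2)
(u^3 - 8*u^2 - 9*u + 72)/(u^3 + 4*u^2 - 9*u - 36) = (u - 8)/(u + 4)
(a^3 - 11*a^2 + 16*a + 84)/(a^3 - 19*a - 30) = (a^2 - 13*a + 42)/(a^2 - 2*a - 15)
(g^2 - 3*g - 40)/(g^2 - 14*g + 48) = (g + 5)/(g - 6)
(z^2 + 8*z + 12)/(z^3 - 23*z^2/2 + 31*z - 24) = 2*(z^2 + 8*z + 12)/(2*z^3 - 23*z^2 + 62*z - 48)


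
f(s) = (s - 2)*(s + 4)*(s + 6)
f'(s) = (s - 2)*(s + 4) + (s - 2)*(s + 6) + (s + 4)*(s + 6)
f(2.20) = 10.17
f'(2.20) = 53.72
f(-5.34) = 6.49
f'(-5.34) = 4.11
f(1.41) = -23.65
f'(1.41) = 32.52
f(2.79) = 47.15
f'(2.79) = 71.99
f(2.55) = 30.80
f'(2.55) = 64.31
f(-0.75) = -46.92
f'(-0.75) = -6.31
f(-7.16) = -33.58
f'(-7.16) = 43.24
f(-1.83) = -34.66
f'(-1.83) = -15.23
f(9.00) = 1365.00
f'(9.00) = 391.00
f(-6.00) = 0.00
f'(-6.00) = 16.00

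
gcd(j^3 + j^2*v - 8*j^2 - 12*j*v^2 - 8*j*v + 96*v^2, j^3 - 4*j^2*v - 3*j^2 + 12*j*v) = 1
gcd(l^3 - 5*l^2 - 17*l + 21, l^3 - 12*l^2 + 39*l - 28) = l^2 - 8*l + 7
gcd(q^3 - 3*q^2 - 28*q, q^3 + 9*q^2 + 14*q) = q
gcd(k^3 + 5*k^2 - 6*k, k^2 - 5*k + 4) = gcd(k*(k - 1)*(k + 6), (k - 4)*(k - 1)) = k - 1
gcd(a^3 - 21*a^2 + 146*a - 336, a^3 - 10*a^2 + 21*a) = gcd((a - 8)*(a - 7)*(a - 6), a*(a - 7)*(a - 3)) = a - 7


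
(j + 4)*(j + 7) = j^2 + 11*j + 28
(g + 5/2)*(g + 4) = g^2 + 13*g/2 + 10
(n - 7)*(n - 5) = n^2 - 12*n + 35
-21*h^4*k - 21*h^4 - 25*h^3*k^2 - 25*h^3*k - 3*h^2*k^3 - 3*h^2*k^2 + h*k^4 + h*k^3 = (-7*h + k)*(h + k)*(3*h + k)*(h*k + h)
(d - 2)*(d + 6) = d^2 + 4*d - 12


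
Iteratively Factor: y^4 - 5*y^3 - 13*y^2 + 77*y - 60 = (y - 3)*(y^3 - 2*y^2 - 19*y + 20) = (y - 5)*(y - 3)*(y^2 + 3*y - 4) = (y - 5)*(y - 3)*(y + 4)*(y - 1)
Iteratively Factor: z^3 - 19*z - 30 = (z - 5)*(z^2 + 5*z + 6) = (z - 5)*(z + 2)*(z + 3)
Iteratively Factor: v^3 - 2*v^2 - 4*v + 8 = (v + 2)*(v^2 - 4*v + 4) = (v - 2)*(v + 2)*(v - 2)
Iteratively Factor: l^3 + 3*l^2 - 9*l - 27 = (l - 3)*(l^2 + 6*l + 9) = (l - 3)*(l + 3)*(l + 3)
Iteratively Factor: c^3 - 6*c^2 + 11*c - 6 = (c - 1)*(c^2 - 5*c + 6) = (c - 2)*(c - 1)*(c - 3)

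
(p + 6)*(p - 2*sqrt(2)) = p^2 - 2*sqrt(2)*p + 6*p - 12*sqrt(2)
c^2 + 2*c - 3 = (c - 1)*(c + 3)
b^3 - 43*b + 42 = (b - 6)*(b - 1)*(b + 7)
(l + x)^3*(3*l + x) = 3*l^4 + 10*l^3*x + 12*l^2*x^2 + 6*l*x^3 + x^4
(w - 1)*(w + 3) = w^2 + 2*w - 3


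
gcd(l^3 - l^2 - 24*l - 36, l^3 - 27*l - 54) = l^2 - 3*l - 18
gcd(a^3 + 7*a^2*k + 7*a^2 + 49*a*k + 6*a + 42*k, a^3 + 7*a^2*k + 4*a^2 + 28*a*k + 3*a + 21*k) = a^2 + 7*a*k + a + 7*k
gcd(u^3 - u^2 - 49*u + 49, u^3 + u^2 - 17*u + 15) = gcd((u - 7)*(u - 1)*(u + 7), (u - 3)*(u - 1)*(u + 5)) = u - 1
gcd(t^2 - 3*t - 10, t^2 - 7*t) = 1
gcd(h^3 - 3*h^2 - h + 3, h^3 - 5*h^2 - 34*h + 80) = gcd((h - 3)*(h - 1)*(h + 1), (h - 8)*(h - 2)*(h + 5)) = 1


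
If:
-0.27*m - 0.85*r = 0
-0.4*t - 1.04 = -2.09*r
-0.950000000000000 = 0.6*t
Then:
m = -0.61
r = 0.19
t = -1.58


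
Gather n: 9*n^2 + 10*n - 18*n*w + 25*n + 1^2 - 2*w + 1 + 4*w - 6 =9*n^2 + n*(35 - 18*w) + 2*w - 4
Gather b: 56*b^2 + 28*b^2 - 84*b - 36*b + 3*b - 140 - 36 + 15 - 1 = 84*b^2 - 117*b - 162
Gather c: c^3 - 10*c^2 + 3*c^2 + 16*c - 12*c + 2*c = c^3 - 7*c^2 + 6*c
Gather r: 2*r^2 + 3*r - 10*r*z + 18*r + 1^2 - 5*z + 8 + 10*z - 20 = 2*r^2 + r*(21 - 10*z) + 5*z - 11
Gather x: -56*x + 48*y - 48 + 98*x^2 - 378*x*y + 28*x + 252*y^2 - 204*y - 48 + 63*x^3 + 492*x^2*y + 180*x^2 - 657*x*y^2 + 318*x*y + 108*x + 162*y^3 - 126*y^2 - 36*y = 63*x^3 + x^2*(492*y + 278) + x*(-657*y^2 - 60*y + 80) + 162*y^3 + 126*y^2 - 192*y - 96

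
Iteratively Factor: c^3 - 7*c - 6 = (c + 1)*(c^2 - c - 6) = (c + 1)*(c + 2)*(c - 3)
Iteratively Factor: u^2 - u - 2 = (u + 1)*(u - 2)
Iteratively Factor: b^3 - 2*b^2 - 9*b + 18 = (b + 3)*(b^2 - 5*b + 6) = (b - 3)*(b + 3)*(b - 2)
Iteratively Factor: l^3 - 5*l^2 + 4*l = (l - 1)*(l^2 - 4*l) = (l - 4)*(l - 1)*(l)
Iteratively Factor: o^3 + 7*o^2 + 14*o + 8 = (o + 1)*(o^2 + 6*o + 8) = (o + 1)*(o + 4)*(o + 2)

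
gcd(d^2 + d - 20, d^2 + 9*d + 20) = d + 5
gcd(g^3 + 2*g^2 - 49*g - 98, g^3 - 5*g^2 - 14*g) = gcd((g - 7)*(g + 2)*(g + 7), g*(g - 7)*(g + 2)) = g^2 - 5*g - 14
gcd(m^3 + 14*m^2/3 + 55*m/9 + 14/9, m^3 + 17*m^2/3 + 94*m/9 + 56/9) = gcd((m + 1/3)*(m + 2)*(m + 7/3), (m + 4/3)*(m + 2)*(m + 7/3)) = m^2 + 13*m/3 + 14/3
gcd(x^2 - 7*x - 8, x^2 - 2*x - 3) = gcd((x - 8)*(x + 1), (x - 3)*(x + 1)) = x + 1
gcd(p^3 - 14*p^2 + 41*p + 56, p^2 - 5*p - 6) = p + 1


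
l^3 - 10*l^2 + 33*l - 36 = (l - 4)*(l - 3)^2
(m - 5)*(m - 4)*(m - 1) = m^3 - 10*m^2 + 29*m - 20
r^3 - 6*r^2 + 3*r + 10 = (r - 5)*(r - 2)*(r + 1)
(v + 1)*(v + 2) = v^2 + 3*v + 2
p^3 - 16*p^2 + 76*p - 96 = (p - 8)*(p - 6)*(p - 2)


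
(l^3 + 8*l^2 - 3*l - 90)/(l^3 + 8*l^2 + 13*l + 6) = (l^2 + 2*l - 15)/(l^2 + 2*l + 1)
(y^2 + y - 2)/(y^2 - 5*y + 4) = (y + 2)/(y - 4)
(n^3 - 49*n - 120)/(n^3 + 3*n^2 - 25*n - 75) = (n - 8)/(n - 5)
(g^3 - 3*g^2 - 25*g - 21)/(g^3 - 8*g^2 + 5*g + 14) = (g + 3)/(g - 2)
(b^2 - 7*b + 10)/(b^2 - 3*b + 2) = (b - 5)/(b - 1)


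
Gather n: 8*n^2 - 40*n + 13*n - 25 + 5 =8*n^2 - 27*n - 20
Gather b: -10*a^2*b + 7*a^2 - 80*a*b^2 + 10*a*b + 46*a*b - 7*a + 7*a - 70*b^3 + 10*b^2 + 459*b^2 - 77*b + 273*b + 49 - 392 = 7*a^2 - 70*b^3 + b^2*(469 - 80*a) + b*(-10*a^2 + 56*a + 196) - 343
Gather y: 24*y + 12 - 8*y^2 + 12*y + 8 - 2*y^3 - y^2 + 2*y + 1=-2*y^3 - 9*y^2 + 38*y + 21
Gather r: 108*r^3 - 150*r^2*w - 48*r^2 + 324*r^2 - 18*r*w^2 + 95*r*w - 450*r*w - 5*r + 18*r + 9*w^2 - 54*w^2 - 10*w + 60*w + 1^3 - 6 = 108*r^3 + r^2*(276 - 150*w) + r*(-18*w^2 - 355*w + 13) - 45*w^2 + 50*w - 5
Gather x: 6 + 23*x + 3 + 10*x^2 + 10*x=10*x^2 + 33*x + 9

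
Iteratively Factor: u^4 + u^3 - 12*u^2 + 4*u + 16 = (u + 1)*(u^3 - 12*u + 16) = (u - 2)*(u + 1)*(u^2 + 2*u - 8) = (u - 2)*(u + 1)*(u + 4)*(u - 2)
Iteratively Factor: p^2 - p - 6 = (p - 3)*(p + 2)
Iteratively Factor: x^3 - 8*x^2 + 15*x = (x - 5)*(x^2 - 3*x) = (x - 5)*(x - 3)*(x)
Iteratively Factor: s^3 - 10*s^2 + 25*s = (s - 5)*(s^2 - 5*s) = s*(s - 5)*(s - 5)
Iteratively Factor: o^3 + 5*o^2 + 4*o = (o + 4)*(o^2 + o) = (o + 1)*(o + 4)*(o)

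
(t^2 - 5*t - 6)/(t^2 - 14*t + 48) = (t + 1)/(t - 8)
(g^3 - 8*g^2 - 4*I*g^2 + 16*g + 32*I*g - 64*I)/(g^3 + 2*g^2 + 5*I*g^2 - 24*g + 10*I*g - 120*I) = (g^2 - 4*g*(1 + I) + 16*I)/(g^2 + g*(6 + 5*I) + 30*I)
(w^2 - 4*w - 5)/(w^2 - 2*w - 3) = (w - 5)/(w - 3)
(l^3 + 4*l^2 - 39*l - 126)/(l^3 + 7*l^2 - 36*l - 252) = (l + 3)/(l + 6)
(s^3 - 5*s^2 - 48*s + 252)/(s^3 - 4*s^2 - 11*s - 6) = (s^2 + s - 42)/(s^2 + 2*s + 1)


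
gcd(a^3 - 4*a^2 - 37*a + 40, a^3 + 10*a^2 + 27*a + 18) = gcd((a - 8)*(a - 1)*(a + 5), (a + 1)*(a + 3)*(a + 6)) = 1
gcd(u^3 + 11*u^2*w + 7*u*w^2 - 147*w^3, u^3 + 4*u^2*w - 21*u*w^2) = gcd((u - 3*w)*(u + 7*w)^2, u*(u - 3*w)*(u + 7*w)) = u^2 + 4*u*w - 21*w^2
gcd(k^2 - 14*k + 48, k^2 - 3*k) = 1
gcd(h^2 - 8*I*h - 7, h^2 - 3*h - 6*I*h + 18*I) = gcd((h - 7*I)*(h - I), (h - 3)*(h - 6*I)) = 1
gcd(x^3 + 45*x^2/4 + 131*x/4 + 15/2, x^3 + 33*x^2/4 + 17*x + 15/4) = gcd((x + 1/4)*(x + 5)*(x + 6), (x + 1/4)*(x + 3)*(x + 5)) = x^2 + 21*x/4 + 5/4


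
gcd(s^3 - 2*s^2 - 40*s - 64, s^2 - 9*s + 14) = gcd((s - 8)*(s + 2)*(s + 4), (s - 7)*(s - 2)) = 1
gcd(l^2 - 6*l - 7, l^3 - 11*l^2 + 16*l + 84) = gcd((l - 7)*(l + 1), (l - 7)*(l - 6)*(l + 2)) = l - 7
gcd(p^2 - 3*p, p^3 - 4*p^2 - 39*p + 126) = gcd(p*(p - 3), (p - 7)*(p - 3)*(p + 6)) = p - 3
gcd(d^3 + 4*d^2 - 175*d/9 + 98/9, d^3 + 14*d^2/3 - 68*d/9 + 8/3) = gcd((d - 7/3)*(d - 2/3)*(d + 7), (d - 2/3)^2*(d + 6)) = d - 2/3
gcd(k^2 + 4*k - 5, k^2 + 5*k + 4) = 1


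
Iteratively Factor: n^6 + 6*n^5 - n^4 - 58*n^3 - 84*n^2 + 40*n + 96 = (n - 3)*(n^5 + 9*n^4 + 26*n^3 + 20*n^2 - 24*n - 32) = (n - 3)*(n + 2)*(n^4 + 7*n^3 + 12*n^2 - 4*n - 16) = (n - 3)*(n + 2)^2*(n^3 + 5*n^2 + 2*n - 8) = (n - 3)*(n + 2)^2*(n + 4)*(n^2 + n - 2) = (n - 3)*(n - 1)*(n + 2)^2*(n + 4)*(n + 2)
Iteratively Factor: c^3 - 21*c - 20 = (c - 5)*(c^2 + 5*c + 4) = (c - 5)*(c + 4)*(c + 1)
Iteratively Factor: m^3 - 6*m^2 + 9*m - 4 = (m - 1)*(m^2 - 5*m + 4) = (m - 4)*(m - 1)*(m - 1)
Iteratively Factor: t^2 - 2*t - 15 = (t - 5)*(t + 3)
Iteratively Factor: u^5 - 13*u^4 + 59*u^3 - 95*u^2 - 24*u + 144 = (u - 3)*(u^4 - 10*u^3 + 29*u^2 - 8*u - 48) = (u - 4)*(u - 3)*(u^3 - 6*u^2 + 5*u + 12) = (u - 4)*(u - 3)*(u + 1)*(u^2 - 7*u + 12) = (u - 4)*(u - 3)^2*(u + 1)*(u - 4)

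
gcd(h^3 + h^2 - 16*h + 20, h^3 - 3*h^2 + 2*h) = h - 2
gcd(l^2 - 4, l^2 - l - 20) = 1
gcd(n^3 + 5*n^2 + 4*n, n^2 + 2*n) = n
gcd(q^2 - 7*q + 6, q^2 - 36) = q - 6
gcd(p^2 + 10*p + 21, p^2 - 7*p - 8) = 1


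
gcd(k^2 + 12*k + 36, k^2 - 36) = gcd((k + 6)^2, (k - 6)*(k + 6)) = k + 6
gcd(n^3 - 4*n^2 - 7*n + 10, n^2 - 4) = n + 2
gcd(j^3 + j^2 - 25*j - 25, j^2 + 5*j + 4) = j + 1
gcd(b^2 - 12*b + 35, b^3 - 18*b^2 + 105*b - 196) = b - 7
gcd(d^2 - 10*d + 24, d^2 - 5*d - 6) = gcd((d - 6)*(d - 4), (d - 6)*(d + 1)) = d - 6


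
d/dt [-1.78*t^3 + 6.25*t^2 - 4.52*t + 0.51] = -5.34*t^2 + 12.5*t - 4.52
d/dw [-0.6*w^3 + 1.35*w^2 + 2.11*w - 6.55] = -1.8*w^2 + 2.7*w + 2.11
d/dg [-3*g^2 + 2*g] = 2 - 6*g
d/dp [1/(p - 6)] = -1/(p - 6)^2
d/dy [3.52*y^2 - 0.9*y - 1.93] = 7.04*y - 0.9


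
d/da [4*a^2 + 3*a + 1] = 8*a + 3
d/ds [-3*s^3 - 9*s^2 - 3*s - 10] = -9*s^2 - 18*s - 3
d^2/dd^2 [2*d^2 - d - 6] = 4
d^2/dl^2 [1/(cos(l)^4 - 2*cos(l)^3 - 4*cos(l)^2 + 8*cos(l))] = 2*((1 - cos(2*l))^3 + 3*(1 - cos(2*l))^2/2 - 25*cos(l)/8 - cos(2*l) + 11*cos(3*l)/16 - 9*cos(4*l)/4 - 9*cos(5*l)/16 + 13/4)/((cos(l) - 2)^4*(cos(l) + 2)^3*cos(l)^3)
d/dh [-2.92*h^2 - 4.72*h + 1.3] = -5.84*h - 4.72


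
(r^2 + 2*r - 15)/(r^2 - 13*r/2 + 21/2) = 2*(r + 5)/(2*r - 7)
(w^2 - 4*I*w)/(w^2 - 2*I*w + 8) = w/(w + 2*I)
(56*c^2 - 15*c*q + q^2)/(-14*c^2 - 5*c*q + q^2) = (-8*c + q)/(2*c + q)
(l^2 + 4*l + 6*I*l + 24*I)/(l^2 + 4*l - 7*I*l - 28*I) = (l + 6*I)/(l - 7*I)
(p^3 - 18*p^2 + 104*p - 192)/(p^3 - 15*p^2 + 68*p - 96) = (p - 6)/(p - 3)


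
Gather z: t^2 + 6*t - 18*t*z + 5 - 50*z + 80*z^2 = t^2 + 6*t + 80*z^2 + z*(-18*t - 50) + 5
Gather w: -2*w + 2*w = 0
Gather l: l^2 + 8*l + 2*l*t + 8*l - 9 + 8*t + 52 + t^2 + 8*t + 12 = l^2 + l*(2*t + 16) + t^2 + 16*t + 55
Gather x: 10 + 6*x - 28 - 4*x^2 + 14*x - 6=-4*x^2 + 20*x - 24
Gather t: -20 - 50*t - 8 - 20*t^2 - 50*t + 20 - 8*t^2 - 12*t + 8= -28*t^2 - 112*t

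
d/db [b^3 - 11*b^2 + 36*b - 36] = 3*b^2 - 22*b + 36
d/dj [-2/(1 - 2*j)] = -4/(2*j - 1)^2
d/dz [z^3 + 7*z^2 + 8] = z*(3*z + 14)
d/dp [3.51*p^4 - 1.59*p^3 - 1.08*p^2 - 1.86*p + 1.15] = 14.04*p^3 - 4.77*p^2 - 2.16*p - 1.86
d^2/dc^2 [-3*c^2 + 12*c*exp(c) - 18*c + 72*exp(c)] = 12*c*exp(c) + 96*exp(c) - 6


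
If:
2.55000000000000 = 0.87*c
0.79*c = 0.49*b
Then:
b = 4.73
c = 2.93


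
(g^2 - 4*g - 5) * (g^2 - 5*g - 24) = g^4 - 9*g^3 - 9*g^2 + 121*g + 120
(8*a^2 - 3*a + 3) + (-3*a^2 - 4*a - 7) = 5*a^2 - 7*a - 4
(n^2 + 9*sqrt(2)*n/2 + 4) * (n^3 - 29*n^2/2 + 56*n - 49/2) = n^5 - 29*n^4/2 + 9*sqrt(2)*n^4/2 - 261*sqrt(2)*n^3/4 + 60*n^3 - 165*n^2/2 + 252*sqrt(2)*n^2 - 441*sqrt(2)*n/4 + 224*n - 98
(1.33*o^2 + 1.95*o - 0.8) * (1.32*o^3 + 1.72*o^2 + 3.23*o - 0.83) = 1.7556*o^5 + 4.8616*o^4 + 6.5939*o^3 + 3.8186*o^2 - 4.2025*o + 0.664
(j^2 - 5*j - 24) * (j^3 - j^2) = j^5 - 6*j^4 - 19*j^3 + 24*j^2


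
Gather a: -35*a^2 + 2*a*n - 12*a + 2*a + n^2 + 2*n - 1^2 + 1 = -35*a^2 + a*(2*n - 10) + n^2 + 2*n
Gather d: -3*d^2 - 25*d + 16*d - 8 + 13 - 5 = -3*d^2 - 9*d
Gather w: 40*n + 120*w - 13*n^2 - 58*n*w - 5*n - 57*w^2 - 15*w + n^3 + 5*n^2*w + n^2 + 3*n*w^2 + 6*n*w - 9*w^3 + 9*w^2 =n^3 - 12*n^2 + 35*n - 9*w^3 + w^2*(3*n - 48) + w*(5*n^2 - 52*n + 105)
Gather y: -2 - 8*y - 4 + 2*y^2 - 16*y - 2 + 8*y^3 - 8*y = 8*y^3 + 2*y^2 - 32*y - 8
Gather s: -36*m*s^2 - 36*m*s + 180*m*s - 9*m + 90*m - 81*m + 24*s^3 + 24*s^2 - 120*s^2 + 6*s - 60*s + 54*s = 144*m*s + 24*s^3 + s^2*(-36*m - 96)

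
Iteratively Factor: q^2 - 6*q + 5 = (q - 1)*(q - 5)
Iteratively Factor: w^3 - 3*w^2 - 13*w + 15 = (w - 5)*(w^2 + 2*w - 3) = (w - 5)*(w + 3)*(w - 1)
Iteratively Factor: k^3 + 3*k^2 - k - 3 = (k - 1)*(k^2 + 4*k + 3) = (k - 1)*(k + 3)*(k + 1)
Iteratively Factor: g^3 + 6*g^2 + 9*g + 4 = (g + 4)*(g^2 + 2*g + 1) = (g + 1)*(g + 4)*(g + 1)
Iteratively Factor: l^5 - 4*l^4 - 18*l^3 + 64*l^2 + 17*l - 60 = (l - 5)*(l^4 + l^3 - 13*l^2 - l + 12) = (l - 5)*(l + 4)*(l^3 - 3*l^2 - l + 3) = (l - 5)*(l + 1)*(l + 4)*(l^2 - 4*l + 3) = (l - 5)*(l - 1)*(l + 1)*(l + 4)*(l - 3)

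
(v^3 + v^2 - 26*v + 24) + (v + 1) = v^3 + v^2 - 25*v + 25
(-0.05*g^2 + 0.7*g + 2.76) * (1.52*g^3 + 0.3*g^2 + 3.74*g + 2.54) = -0.076*g^5 + 1.049*g^4 + 4.2182*g^3 + 3.319*g^2 + 12.1004*g + 7.0104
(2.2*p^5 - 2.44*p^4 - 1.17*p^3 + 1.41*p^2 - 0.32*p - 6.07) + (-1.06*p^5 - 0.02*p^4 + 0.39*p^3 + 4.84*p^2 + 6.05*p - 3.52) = 1.14*p^5 - 2.46*p^4 - 0.78*p^3 + 6.25*p^2 + 5.73*p - 9.59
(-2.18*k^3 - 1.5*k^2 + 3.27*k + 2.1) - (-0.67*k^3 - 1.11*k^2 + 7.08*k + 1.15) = -1.51*k^3 - 0.39*k^2 - 3.81*k + 0.95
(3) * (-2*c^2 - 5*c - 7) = -6*c^2 - 15*c - 21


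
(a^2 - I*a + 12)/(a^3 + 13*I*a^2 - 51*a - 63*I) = (a - 4*I)/(a^2 + 10*I*a - 21)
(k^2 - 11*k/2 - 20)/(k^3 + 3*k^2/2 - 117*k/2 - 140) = 1/(k + 7)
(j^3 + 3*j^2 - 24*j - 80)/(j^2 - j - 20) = j + 4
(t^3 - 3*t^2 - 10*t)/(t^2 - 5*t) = t + 2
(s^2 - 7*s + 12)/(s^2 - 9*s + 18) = (s - 4)/(s - 6)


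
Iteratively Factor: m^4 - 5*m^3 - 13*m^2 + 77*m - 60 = (m + 4)*(m^3 - 9*m^2 + 23*m - 15) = (m - 3)*(m + 4)*(m^2 - 6*m + 5) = (m - 5)*(m - 3)*(m + 4)*(m - 1)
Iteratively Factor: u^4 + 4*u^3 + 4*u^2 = (u)*(u^3 + 4*u^2 + 4*u) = u*(u + 2)*(u^2 + 2*u) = u^2*(u + 2)*(u + 2)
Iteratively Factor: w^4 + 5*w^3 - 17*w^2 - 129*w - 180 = (w + 4)*(w^3 + w^2 - 21*w - 45) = (w + 3)*(w + 4)*(w^2 - 2*w - 15) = (w - 5)*(w + 3)*(w + 4)*(w + 3)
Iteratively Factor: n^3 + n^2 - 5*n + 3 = (n - 1)*(n^2 + 2*n - 3) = (n - 1)^2*(n + 3)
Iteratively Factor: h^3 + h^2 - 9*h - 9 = (h + 3)*(h^2 - 2*h - 3) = (h - 3)*(h + 3)*(h + 1)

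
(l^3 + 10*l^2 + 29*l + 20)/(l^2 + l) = l + 9 + 20/l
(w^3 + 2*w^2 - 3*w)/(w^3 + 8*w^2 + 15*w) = (w - 1)/(w + 5)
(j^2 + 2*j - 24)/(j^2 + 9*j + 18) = (j - 4)/(j + 3)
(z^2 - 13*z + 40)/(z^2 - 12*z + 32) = (z - 5)/(z - 4)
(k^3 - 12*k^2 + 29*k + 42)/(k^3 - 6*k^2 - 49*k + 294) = (k + 1)/(k + 7)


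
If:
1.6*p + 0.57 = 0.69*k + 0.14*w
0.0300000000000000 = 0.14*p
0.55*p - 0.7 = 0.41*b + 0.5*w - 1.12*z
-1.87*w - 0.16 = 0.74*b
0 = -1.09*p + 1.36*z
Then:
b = -1.64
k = 1.21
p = 0.21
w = 0.56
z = 0.17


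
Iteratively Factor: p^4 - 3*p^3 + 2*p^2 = (p - 2)*(p^3 - p^2) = p*(p - 2)*(p^2 - p) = p*(p - 2)*(p - 1)*(p)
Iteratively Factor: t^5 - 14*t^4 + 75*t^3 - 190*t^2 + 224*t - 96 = (t - 1)*(t^4 - 13*t^3 + 62*t^2 - 128*t + 96) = (t - 4)*(t - 1)*(t^3 - 9*t^2 + 26*t - 24) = (t - 4)^2*(t - 1)*(t^2 - 5*t + 6) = (t - 4)^2*(t - 2)*(t - 1)*(t - 3)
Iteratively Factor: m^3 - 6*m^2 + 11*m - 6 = (m - 2)*(m^2 - 4*m + 3) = (m - 2)*(m - 1)*(m - 3)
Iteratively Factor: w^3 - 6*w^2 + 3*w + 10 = (w - 2)*(w^2 - 4*w - 5) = (w - 5)*(w - 2)*(w + 1)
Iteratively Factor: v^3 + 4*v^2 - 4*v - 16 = (v + 2)*(v^2 + 2*v - 8) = (v + 2)*(v + 4)*(v - 2)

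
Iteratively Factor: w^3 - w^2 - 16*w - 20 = (w + 2)*(w^2 - 3*w - 10) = (w + 2)^2*(w - 5)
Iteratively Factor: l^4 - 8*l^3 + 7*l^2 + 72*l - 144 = (l - 4)*(l^3 - 4*l^2 - 9*l + 36) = (l - 4)^2*(l^2 - 9) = (l - 4)^2*(l - 3)*(l + 3)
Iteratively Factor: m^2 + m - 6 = (m - 2)*(m + 3)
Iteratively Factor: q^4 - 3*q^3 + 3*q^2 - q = (q)*(q^3 - 3*q^2 + 3*q - 1) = q*(q - 1)*(q^2 - 2*q + 1) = q*(q - 1)^2*(q - 1)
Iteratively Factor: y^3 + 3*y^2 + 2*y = (y + 1)*(y^2 + 2*y) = (y + 1)*(y + 2)*(y)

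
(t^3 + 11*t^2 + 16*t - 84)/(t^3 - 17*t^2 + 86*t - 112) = (t^2 + 13*t + 42)/(t^2 - 15*t + 56)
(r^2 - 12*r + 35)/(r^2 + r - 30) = (r - 7)/(r + 6)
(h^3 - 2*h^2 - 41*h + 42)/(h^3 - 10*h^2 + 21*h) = (h^2 + 5*h - 6)/(h*(h - 3))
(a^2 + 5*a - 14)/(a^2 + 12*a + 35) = (a - 2)/(a + 5)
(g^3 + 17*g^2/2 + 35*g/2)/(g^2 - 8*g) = (2*g^2 + 17*g + 35)/(2*(g - 8))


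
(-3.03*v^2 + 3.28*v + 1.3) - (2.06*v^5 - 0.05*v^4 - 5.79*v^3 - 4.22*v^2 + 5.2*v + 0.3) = -2.06*v^5 + 0.05*v^4 + 5.79*v^3 + 1.19*v^2 - 1.92*v + 1.0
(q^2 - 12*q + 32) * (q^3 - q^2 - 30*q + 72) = q^5 - 13*q^4 + 14*q^3 + 400*q^2 - 1824*q + 2304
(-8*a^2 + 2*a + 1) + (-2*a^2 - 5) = -10*a^2 + 2*a - 4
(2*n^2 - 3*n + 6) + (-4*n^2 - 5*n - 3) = -2*n^2 - 8*n + 3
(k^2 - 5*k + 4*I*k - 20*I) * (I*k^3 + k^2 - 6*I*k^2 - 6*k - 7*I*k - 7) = I*k^5 - 3*k^4 - 11*I*k^4 + 33*k^3 + 27*I*k^3 - 69*k^2 - 9*I*k^2 - 105*k + 92*I*k + 140*I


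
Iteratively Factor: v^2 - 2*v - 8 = (v + 2)*(v - 4)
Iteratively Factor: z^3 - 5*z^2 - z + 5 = (z - 5)*(z^2 - 1) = (z - 5)*(z - 1)*(z + 1)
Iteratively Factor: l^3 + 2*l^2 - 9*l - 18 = (l - 3)*(l^2 + 5*l + 6) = (l - 3)*(l + 2)*(l + 3)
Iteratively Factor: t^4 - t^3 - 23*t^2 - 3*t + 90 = (t + 3)*(t^3 - 4*t^2 - 11*t + 30) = (t - 5)*(t + 3)*(t^2 + t - 6) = (t - 5)*(t - 2)*(t + 3)*(t + 3)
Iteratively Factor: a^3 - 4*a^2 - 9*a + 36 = (a - 3)*(a^2 - a - 12) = (a - 4)*(a - 3)*(a + 3)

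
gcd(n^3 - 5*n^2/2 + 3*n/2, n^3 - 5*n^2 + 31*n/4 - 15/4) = n^2 - 5*n/2 + 3/2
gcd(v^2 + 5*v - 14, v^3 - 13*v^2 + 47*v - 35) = 1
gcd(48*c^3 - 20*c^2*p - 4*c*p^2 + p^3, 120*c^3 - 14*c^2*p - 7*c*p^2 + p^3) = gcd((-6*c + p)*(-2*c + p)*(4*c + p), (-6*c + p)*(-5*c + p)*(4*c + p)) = -24*c^2 - 2*c*p + p^2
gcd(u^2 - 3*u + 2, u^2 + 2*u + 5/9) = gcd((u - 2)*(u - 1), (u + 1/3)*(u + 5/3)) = 1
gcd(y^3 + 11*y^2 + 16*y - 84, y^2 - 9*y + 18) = 1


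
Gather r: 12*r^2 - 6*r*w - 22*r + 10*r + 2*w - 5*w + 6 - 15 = 12*r^2 + r*(-6*w - 12) - 3*w - 9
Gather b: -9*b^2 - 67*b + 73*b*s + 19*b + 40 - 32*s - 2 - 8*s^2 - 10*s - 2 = -9*b^2 + b*(73*s - 48) - 8*s^2 - 42*s + 36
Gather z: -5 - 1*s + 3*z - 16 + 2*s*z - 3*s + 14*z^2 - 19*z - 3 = -4*s + 14*z^2 + z*(2*s - 16) - 24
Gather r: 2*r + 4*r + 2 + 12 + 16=6*r + 30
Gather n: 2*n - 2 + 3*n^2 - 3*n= 3*n^2 - n - 2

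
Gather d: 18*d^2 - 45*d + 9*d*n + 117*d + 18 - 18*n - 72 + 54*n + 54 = 18*d^2 + d*(9*n + 72) + 36*n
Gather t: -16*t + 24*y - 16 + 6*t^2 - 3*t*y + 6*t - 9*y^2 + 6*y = 6*t^2 + t*(-3*y - 10) - 9*y^2 + 30*y - 16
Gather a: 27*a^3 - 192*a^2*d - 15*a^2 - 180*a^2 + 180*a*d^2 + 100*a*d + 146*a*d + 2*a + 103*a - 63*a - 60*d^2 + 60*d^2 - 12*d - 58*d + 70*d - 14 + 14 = 27*a^3 + a^2*(-192*d - 195) + a*(180*d^2 + 246*d + 42)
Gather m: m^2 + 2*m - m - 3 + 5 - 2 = m^2 + m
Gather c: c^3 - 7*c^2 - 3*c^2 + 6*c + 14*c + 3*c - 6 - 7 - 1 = c^3 - 10*c^2 + 23*c - 14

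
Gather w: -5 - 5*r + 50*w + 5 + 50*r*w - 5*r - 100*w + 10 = -10*r + w*(50*r - 50) + 10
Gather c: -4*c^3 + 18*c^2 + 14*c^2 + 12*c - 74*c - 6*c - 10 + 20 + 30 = -4*c^3 + 32*c^2 - 68*c + 40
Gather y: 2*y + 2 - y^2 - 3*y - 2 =-y^2 - y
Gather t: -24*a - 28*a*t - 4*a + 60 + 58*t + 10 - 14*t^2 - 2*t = -28*a - 14*t^2 + t*(56 - 28*a) + 70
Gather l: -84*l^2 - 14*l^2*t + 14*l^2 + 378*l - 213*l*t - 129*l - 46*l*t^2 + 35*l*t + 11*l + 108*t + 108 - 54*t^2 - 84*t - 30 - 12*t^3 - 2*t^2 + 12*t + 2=l^2*(-14*t - 70) + l*(-46*t^2 - 178*t + 260) - 12*t^3 - 56*t^2 + 36*t + 80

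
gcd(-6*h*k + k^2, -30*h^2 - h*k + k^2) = 6*h - k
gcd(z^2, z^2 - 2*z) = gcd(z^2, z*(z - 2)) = z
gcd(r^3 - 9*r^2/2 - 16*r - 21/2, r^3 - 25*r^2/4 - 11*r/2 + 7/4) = r^2 - 6*r - 7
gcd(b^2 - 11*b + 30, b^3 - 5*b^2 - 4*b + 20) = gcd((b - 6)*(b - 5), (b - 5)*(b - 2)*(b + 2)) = b - 5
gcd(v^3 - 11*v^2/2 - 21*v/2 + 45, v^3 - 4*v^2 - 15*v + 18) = v^2 - 3*v - 18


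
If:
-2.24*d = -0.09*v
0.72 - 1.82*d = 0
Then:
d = 0.40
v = 9.85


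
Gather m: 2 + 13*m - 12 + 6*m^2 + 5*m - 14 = 6*m^2 + 18*m - 24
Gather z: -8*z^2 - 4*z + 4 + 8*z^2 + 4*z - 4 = 0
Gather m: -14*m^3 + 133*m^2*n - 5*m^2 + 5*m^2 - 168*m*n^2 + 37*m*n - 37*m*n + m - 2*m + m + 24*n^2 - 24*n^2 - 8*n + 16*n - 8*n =-14*m^3 + 133*m^2*n - 168*m*n^2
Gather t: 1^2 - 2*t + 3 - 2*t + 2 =6 - 4*t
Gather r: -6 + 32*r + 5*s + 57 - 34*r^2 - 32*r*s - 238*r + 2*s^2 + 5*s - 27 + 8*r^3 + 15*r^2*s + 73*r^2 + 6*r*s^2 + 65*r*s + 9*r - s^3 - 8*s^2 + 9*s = 8*r^3 + r^2*(15*s + 39) + r*(6*s^2 + 33*s - 197) - s^3 - 6*s^2 + 19*s + 24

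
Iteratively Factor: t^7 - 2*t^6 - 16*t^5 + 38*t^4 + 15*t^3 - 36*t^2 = (t)*(t^6 - 2*t^5 - 16*t^4 + 38*t^3 + 15*t^2 - 36*t) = t*(t - 3)*(t^5 + t^4 - 13*t^3 - t^2 + 12*t) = t*(t - 3)^2*(t^4 + 4*t^3 - t^2 - 4*t) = t*(t - 3)^2*(t + 1)*(t^3 + 3*t^2 - 4*t) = t^2*(t - 3)^2*(t + 1)*(t^2 + 3*t - 4) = t^2*(t - 3)^2*(t + 1)*(t + 4)*(t - 1)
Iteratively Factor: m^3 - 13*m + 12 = (m + 4)*(m^2 - 4*m + 3) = (m - 1)*(m + 4)*(m - 3)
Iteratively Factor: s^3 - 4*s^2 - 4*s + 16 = (s - 4)*(s^2 - 4) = (s - 4)*(s + 2)*(s - 2)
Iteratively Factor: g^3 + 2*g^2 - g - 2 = (g + 1)*(g^2 + g - 2) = (g + 1)*(g + 2)*(g - 1)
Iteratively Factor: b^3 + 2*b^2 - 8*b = (b - 2)*(b^2 + 4*b) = (b - 2)*(b + 4)*(b)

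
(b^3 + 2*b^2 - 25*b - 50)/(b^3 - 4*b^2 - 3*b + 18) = (b^2 - 25)/(b^2 - 6*b + 9)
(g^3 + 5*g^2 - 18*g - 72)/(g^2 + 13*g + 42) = (g^2 - g - 12)/(g + 7)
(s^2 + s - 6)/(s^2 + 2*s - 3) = (s - 2)/(s - 1)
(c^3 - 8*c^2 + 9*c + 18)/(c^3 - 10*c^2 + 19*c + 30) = (c - 3)/(c - 5)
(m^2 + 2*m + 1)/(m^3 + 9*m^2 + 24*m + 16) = (m + 1)/(m^2 + 8*m + 16)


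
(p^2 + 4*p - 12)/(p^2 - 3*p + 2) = (p + 6)/(p - 1)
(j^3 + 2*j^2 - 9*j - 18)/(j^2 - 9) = j + 2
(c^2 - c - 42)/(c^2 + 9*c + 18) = (c - 7)/(c + 3)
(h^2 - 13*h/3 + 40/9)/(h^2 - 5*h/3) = (h - 8/3)/h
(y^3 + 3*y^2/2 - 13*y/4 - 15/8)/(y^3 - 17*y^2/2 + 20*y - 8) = (8*y^3 + 12*y^2 - 26*y - 15)/(4*(2*y^3 - 17*y^2 + 40*y - 16))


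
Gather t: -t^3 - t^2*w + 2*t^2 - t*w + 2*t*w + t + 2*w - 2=-t^3 + t^2*(2 - w) + t*(w + 1) + 2*w - 2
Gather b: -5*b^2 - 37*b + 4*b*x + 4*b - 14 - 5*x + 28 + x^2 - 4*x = -5*b^2 + b*(4*x - 33) + x^2 - 9*x + 14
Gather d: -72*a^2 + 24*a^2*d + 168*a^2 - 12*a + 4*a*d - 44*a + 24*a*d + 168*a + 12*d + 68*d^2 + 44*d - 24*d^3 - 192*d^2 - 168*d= 96*a^2 + 112*a - 24*d^3 - 124*d^2 + d*(24*a^2 + 28*a - 112)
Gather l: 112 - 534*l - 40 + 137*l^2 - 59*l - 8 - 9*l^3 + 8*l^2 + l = -9*l^3 + 145*l^2 - 592*l + 64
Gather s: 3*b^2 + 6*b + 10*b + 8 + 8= 3*b^2 + 16*b + 16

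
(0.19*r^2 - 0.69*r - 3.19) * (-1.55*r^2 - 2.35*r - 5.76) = -0.2945*r^4 + 0.623*r^3 + 5.4716*r^2 + 11.4709*r + 18.3744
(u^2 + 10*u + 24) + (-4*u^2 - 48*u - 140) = -3*u^2 - 38*u - 116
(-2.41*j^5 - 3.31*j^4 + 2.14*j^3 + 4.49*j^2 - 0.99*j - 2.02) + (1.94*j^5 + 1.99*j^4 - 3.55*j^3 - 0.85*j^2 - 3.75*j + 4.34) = -0.47*j^5 - 1.32*j^4 - 1.41*j^3 + 3.64*j^2 - 4.74*j + 2.32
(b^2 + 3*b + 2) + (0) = b^2 + 3*b + 2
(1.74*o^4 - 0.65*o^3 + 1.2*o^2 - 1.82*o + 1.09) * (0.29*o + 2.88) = 0.5046*o^5 + 4.8227*o^4 - 1.524*o^3 + 2.9282*o^2 - 4.9255*o + 3.1392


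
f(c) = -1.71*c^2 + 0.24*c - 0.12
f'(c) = 0.24 - 3.42*c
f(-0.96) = -1.93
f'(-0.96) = 3.52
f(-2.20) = -8.92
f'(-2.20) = 7.76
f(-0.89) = -1.69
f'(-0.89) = 3.28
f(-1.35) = -3.56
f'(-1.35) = 4.86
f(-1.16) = -2.70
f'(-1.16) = 4.21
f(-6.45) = -72.81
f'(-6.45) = 22.30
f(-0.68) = -1.07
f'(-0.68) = 2.57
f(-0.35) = -0.41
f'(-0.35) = 1.44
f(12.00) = -243.48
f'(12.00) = -40.80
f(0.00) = -0.12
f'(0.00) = 0.24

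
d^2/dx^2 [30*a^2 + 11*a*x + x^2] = 2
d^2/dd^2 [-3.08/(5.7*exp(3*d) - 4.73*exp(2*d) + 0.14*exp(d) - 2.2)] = (-3.08*(17.1*exp(2*d) - 9.46*exp(d) + 0.14)*(34.2*exp(2*d) - 18.92*exp(d) + 0.28)*exp(d) + (158.004*exp(2*d) - 58.2736*exp(d) + 0.4312)*(5.7*exp(3*d) - 4.73*exp(2*d) + 0.14*exp(d) - 2.2))*exp(d)/(5.7*exp(3*d) - 4.73*exp(2*d) + 0.14*exp(d) - 2.2)^3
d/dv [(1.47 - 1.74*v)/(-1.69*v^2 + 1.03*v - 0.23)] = (-2.9406*v^2 + 4.9686*v - 1.1139)/(2.8561*v^4 - 3.4814*v^3 + 1.8383*v^2 - 0.4738*v + 0.0529)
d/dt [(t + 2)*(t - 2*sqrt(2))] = 2*t - 2*sqrt(2) + 2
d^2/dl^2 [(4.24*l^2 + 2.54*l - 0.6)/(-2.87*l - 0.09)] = 11.127756/(23.639903*l^3 + 2.223963*l^2 + 0.069741*l + 0.000729)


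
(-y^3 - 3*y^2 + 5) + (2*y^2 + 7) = -y^3 - y^2 + 12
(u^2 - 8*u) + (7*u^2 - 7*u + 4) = 8*u^2 - 15*u + 4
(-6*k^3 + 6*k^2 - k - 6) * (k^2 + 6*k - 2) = -6*k^5 - 30*k^4 + 47*k^3 - 24*k^2 - 34*k + 12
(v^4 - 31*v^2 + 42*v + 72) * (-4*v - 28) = -4*v^5 - 28*v^4 + 124*v^3 + 700*v^2 - 1464*v - 2016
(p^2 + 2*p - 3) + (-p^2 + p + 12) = 3*p + 9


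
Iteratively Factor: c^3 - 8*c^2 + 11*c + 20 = (c + 1)*(c^2 - 9*c + 20) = (c - 4)*(c + 1)*(c - 5)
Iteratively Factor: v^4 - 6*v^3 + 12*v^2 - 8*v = (v - 2)*(v^3 - 4*v^2 + 4*v) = v*(v - 2)*(v^2 - 4*v + 4) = v*(v - 2)^2*(v - 2)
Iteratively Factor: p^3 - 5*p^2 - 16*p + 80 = (p - 5)*(p^2 - 16) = (p - 5)*(p + 4)*(p - 4)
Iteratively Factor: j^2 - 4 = (j - 2)*(j + 2)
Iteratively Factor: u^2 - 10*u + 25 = (u - 5)*(u - 5)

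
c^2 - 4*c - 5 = (c - 5)*(c + 1)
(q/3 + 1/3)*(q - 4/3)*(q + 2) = q^3/3 + 5*q^2/9 - 2*q/3 - 8/9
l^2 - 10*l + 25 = (l - 5)^2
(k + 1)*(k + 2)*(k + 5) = k^3 + 8*k^2 + 17*k + 10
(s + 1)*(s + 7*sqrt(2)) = s^2 + s + 7*sqrt(2)*s + 7*sqrt(2)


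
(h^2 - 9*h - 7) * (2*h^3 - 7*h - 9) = 2*h^5 - 18*h^4 - 21*h^3 + 54*h^2 + 130*h + 63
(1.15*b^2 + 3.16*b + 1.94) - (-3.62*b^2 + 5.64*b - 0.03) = 4.77*b^2 - 2.48*b + 1.97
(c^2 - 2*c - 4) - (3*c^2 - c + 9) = -2*c^2 - c - 13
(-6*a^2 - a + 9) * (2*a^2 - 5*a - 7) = -12*a^4 + 28*a^3 + 65*a^2 - 38*a - 63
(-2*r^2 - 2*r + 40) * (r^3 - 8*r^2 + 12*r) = -2*r^5 + 14*r^4 + 32*r^3 - 344*r^2 + 480*r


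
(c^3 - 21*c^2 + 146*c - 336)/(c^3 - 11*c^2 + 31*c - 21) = (c^2 - 14*c + 48)/(c^2 - 4*c + 3)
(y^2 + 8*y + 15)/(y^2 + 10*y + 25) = (y + 3)/(y + 5)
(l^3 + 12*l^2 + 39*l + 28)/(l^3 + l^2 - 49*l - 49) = (l + 4)/(l - 7)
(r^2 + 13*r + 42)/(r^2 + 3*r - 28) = (r + 6)/(r - 4)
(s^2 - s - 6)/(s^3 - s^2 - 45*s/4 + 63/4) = 4*(s + 2)/(4*s^2 + 8*s - 21)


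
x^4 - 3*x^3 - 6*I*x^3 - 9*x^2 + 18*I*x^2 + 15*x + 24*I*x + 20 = (x - 4)*(x + 1)*(x - 5*I)*(x - I)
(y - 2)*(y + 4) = y^2 + 2*y - 8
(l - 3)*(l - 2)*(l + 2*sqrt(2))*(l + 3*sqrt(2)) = l^4 - 5*l^3 + 5*sqrt(2)*l^3 - 25*sqrt(2)*l^2 + 18*l^2 - 60*l + 30*sqrt(2)*l + 72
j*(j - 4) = j^2 - 4*j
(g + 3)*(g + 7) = g^2 + 10*g + 21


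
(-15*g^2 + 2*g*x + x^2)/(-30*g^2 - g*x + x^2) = (-3*g + x)/(-6*g + x)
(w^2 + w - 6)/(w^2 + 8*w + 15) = (w - 2)/(w + 5)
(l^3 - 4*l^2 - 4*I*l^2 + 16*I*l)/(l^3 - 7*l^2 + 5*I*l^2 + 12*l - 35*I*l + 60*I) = l*(l - 4*I)/(l^2 + l*(-3 + 5*I) - 15*I)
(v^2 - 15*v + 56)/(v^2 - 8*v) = (v - 7)/v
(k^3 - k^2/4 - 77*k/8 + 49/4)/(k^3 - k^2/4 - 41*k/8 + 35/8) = (2*k^2 + 3*k - 14)/(2*k^2 + 3*k - 5)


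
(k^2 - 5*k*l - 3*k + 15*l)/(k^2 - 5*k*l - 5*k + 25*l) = (k - 3)/(k - 5)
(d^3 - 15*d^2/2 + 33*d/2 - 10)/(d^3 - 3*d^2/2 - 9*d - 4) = (2*d^2 - 7*d + 5)/(2*d^2 + 5*d + 2)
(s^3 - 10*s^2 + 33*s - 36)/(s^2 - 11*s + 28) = (s^2 - 6*s + 9)/(s - 7)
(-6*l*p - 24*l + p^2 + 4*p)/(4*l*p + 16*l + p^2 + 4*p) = (-6*l + p)/(4*l + p)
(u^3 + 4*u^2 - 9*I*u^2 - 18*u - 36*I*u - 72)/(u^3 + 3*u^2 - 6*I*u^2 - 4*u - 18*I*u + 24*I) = (u - 3*I)/(u - 1)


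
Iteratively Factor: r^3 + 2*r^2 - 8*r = (r - 2)*(r^2 + 4*r) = (r - 2)*(r + 4)*(r)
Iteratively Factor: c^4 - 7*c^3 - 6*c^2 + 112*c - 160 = (c - 4)*(c^3 - 3*c^2 - 18*c + 40) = (c - 5)*(c - 4)*(c^2 + 2*c - 8) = (c - 5)*(c - 4)*(c + 4)*(c - 2)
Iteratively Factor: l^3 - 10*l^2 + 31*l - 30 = (l - 3)*(l^2 - 7*l + 10) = (l - 5)*(l - 3)*(l - 2)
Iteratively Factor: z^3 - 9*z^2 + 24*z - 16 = (z - 1)*(z^2 - 8*z + 16) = (z - 4)*(z - 1)*(z - 4)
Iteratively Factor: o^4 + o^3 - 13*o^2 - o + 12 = (o + 1)*(o^3 - 13*o + 12) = (o + 1)*(o + 4)*(o^2 - 4*o + 3) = (o - 1)*(o + 1)*(o + 4)*(o - 3)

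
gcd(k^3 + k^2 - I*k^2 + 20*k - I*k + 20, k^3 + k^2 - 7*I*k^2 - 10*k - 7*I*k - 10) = k^2 + k*(1 - 5*I) - 5*I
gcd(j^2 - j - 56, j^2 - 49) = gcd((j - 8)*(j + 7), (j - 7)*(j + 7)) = j + 7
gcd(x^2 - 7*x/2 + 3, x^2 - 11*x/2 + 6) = x - 3/2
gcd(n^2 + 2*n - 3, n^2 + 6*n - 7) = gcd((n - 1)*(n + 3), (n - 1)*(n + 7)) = n - 1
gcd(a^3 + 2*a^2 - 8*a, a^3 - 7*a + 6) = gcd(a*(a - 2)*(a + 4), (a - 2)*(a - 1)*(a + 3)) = a - 2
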